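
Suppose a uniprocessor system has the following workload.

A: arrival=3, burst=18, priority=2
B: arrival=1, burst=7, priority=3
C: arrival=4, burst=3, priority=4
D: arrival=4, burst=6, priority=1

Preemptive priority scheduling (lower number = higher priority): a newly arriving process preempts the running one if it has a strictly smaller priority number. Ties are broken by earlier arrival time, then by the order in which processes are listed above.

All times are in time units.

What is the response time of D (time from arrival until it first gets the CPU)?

Schedule: | idle 0-1 | B 1-3 | A 3-4 | D 4-10 | A 10-27 | B 27-32 | C 32-35 |
Completion: A=27  B=32  C=35  D=10
Turnaround (C−A): A=24  B=31  C=31  D=6
Response(D) = first start − arrival = 4 − 4 = 0

0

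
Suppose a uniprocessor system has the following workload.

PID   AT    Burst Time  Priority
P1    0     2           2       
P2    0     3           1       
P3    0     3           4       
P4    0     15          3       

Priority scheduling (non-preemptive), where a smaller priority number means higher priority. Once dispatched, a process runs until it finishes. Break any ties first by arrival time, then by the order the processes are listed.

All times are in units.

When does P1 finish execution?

Timeline: | P2 0-3 | P1 3-5 | P4 5-20 | P3 20-23 |
Completion: P1=5  P2=3  P3=23  P4=20
Turnaround (C−A): P1=5  P2=3  P3=23  P4=20

5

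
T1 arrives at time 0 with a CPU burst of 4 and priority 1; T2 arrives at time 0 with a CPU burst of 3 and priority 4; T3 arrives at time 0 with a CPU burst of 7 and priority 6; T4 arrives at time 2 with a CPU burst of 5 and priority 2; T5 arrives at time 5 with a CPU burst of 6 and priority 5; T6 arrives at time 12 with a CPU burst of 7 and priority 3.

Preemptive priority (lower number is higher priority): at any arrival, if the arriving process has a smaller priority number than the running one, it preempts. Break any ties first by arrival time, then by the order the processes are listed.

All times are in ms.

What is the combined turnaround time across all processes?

Timeline: | T1 0-4 | T4 4-9 | T2 9-12 | T6 12-19 | T5 19-25 | T3 25-32 |
Completion: T1=4  T2=12  T3=32  T4=9  T5=25  T6=19
Turnaround (C−A): T1=4  T2=12  T3=32  T4=7  T5=20  T6=7
Turnaround = completion − arrival: T1=4, T2=12, T3=32, T4=7, T5=20, T6=7
Total turnaround = 4 + 12 + 32 + 7 + 20 + 7 = 82

82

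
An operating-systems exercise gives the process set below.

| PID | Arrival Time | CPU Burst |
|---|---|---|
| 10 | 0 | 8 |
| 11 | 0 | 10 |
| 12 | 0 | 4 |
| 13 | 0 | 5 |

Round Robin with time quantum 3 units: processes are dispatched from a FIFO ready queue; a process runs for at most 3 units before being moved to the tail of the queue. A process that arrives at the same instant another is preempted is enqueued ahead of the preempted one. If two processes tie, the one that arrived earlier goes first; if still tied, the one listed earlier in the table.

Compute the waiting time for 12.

Gantt: | 10 0-3 | 11 3-6 | 12 6-9 | 13 9-12 | 10 12-15 | 11 15-18 | 12 18-19 | 13 19-21 | 10 21-23 | 11 23-27 |
Completion: 10=23  11=27  12=19  13=21
Waiting(12) = turnaround − burst = 19 − 4 = 15

15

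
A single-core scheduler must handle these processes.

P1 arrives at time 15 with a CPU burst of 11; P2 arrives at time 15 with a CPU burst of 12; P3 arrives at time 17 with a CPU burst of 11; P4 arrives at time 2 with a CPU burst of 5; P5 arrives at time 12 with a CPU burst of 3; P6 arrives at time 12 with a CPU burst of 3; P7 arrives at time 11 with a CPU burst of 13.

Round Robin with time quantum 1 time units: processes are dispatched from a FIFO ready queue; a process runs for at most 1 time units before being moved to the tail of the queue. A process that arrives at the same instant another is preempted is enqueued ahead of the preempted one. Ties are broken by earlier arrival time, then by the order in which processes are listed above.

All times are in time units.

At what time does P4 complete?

7

Gantt: | idle 0-2 | P4 2-7 | idle 7-11 | P7 11-12 | P5 12-13 | P6 13-14 | P7 14-15 | P5 15-16 | P6 16-17 | P1 17-18 | P2 18-19 | P7 19-20 | P5 20-21 | P3 21-22 | P6 22-23 | P1 23-24 | P2 24-25 | P7 25-26 | P3 26-27 | P1 27-28 | P2 28-29 | P7 29-30 | P3 30-31 | P1 31-32 | P2 32-33 | P7 33-34 | P3 34-35 | P1 35-36 | P2 36-37 | P7 37-38 | P3 38-39 | P1 39-40 | P2 40-41 | P7 41-42 | P3 42-43 | P1 43-44 | P2 44-45 | P7 45-46 | P3 46-47 | P1 47-48 | P2 48-49 | P7 49-50 | P3 50-51 | P1 51-52 | P2 52-53 | P7 53-54 | P3 54-55 | P1 55-56 | P2 56-57 | P7 57-58 | P3 58-59 | P1 59-60 | P2 60-61 | P7 61-62 | P3 62-63 | P2 63-64 |
Completion: P1=60  P2=64  P3=63  P4=7  P5=21  P6=23  P7=62
Turnaround (C−A): P1=45  P2=49  P3=46  P4=5  P5=9  P6=11  P7=51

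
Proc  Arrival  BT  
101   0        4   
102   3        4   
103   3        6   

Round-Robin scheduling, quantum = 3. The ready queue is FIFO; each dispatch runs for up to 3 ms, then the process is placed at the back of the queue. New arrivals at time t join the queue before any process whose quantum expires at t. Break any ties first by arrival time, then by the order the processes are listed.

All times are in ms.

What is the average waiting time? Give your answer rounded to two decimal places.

Gantt: | 101 0-3 | 102 3-6 | 103 6-9 | 101 9-10 | 102 10-11 | 103 11-14 |
Completion: 101=10  102=11  103=14
Turnaround (C−A): 101=10  102=8  103=11
Waiting times: 101=6, 102=4, 103=5
Average waiting = (6+4+5) / 3 = 15/3 = 5.00

5.00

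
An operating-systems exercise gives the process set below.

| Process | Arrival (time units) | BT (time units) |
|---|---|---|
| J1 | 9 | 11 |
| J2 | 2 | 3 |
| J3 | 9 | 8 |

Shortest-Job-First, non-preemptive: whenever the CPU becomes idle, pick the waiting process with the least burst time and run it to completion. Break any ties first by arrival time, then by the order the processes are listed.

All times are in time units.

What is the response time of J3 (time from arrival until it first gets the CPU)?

Gantt: | idle 0-2 | J2 2-5 | idle 5-9 | J3 9-17 | J1 17-28 |
Completion: J1=28  J2=5  J3=17
Turnaround (C−A): J1=19  J2=3  J3=8
Response(J3) = first start − arrival = 9 − 9 = 0

0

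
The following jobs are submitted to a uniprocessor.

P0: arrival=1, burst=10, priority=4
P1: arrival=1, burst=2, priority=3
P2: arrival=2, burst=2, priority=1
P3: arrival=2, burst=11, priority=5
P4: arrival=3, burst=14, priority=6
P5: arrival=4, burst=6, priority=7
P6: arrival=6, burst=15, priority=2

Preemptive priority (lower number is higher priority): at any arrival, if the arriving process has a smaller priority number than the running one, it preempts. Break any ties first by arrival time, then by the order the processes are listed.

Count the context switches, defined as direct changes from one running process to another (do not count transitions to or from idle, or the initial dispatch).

Schedule: | idle 0-1 | P1 1-2 | P2 2-4 | P1 4-5 | P0 5-6 | P6 6-21 | P0 21-30 | P3 30-41 | P4 41-55 | P5 55-61 |
Completion: P0=30  P1=5  P2=4  P3=41  P4=55  P5=61  P6=21
Turnaround (C−A): P0=29  P1=4  P2=2  P3=39  P4=52  P5=57  P6=15

8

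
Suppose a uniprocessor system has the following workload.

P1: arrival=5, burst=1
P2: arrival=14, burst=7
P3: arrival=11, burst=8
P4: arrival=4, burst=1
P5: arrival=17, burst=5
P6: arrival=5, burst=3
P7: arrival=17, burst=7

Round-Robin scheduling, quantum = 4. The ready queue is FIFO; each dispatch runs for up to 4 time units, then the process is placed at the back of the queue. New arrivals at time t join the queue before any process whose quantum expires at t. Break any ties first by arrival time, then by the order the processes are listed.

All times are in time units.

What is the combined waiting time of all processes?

Timeline: | idle 0-4 | P4 4-5 | P1 5-6 | P6 6-9 | idle 9-11 | P3 11-15 | P2 15-19 | P3 19-23 | P5 23-27 | P7 27-31 | P2 31-34 | P5 34-35 | P7 35-38 |
Completion: P1=6  P2=34  P3=23  P4=5  P5=35  P6=9  P7=38
Turnaround (C−A): P1=1  P2=20  P3=12  P4=1  P5=18  P6=4  P7=21
Waiting = turnaround − burst: P1=0, P2=13, P3=4, P4=0, P5=13, P6=1, P7=14
Total waiting = 0 + 13 + 4 + 0 + 13 + 1 + 14 = 45

45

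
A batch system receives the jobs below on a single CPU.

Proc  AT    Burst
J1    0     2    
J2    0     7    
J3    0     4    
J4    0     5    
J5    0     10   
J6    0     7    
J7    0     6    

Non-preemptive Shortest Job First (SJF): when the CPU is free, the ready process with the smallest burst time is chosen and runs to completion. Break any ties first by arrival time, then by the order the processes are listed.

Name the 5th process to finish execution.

J2

Timeline: | J1 0-2 | J3 2-6 | J4 6-11 | J7 11-17 | J2 17-24 | J6 24-31 | J5 31-41 |
Completion: J1=2  J2=24  J3=6  J4=11  J5=41  J6=31  J7=17
Turnaround (C−A): J1=2  J2=24  J3=6  J4=11  J5=41  J6=31  J7=17
Finish order: J1 → J3 → J4 → J7 → J2 → J6 → J5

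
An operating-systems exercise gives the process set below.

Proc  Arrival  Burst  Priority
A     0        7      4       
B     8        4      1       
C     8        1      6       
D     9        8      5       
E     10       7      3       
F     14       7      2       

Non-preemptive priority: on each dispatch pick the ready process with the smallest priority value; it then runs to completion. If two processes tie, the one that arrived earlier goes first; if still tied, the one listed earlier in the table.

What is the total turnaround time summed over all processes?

Timeline: | A 0-7 | idle 7-8 | B 8-12 | E 12-19 | F 19-26 | D 26-34 | C 34-35 |
Completion: A=7  B=12  C=35  D=34  E=19  F=26
Turnaround = completion − arrival: A=7, B=4, C=27, D=25, E=9, F=12
Total turnaround = 7 + 4 + 27 + 25 + 9 + 12 = 84

84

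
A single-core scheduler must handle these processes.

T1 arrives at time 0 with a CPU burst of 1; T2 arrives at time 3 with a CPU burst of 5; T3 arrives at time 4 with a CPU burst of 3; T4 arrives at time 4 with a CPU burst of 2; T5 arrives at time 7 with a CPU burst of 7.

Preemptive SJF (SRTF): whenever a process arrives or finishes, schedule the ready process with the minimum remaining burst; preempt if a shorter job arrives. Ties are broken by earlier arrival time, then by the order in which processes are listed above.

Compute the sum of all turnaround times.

Timeline: | T1 0-1 | idle 1-3 | T2 3-4 | T4 4-6 | T3 6-9 | T2 9-13 | T5 13-20 |
Completion: T1=1  T2=13  T3=9  T4=6  T5=20
Turnaround (C−A): T1=1  T2=10  T3=5  T4=2  T5=13
Turnaround = completion − arrival: T1=1, T2=10, T3=5, T4=2, T5=13
Total turnaround = 1 + 10 + 5 + 2 + 13 = 31

31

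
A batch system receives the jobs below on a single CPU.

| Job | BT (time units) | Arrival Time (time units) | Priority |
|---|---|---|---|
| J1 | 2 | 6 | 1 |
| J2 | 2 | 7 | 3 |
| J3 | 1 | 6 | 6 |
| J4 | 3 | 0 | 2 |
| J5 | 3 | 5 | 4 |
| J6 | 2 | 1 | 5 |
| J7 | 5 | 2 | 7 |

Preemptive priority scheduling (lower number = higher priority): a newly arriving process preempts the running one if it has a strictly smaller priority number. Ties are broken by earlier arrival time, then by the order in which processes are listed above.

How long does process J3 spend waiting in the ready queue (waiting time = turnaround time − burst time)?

Timeline: | J4 0-3 | J6 3-5 | J5 5-6 | J1 6-8 | J2 8-10 | J5 10-12 | J3 12-13 | J7 13-18 |
Completion: J1=8  J2=10  J3=13  J4=3  J5=12  J6=5  J7=18
Waiting(J3) = turnaround − burst = 7 − 1 = 6

6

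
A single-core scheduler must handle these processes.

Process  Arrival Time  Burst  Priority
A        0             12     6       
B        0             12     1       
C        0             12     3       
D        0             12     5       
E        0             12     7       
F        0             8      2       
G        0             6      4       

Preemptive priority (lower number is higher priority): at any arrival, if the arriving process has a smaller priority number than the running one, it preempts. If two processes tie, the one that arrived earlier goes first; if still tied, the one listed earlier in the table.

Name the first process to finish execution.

Gantt: | B 0-12 | F 12-20 | C 20-32 | G 32-38 | D 38-50 | A 50-62 | E 62-74 |
Completion: A=62  B=12  C=32  D=50  E=74  F=20  G=38
Turnaround (C−A): A=62  B=12  C=32  D=50  E=74  F=20  G=38
Finish order: B → F → C → G → D → A → E

B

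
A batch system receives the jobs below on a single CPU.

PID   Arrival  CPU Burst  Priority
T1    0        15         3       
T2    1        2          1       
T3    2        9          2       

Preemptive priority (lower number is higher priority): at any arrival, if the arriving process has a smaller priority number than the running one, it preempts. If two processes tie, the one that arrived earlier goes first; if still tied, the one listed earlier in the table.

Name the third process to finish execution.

T1

Schedule: | T1 0-1 | T2 1-3 | T3 3-12 | T1 12-26 |
Completion: T1=26  T2=3  T3=12
Finish order: T2 → T3 → T1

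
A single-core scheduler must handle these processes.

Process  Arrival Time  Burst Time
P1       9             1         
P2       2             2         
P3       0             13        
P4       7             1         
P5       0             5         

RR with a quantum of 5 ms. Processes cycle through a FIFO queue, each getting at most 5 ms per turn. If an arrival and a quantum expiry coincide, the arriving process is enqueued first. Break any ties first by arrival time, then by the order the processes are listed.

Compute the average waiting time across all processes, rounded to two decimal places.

Gantt: | P3 0-5 | P5 5-10 | P2 10-12 | P3 12-17 | P4 17-18 | P1 18-19 | P3 19-22 |
Completion: P1=19  P2=12  P3=22  P4=18  P5=10
Waiting times: P1=9, P2=8, P3=9, P4=10, P5=5
Average waiting = (9+8+9+10+5) / 5 = 41/5 = 8.20

8.20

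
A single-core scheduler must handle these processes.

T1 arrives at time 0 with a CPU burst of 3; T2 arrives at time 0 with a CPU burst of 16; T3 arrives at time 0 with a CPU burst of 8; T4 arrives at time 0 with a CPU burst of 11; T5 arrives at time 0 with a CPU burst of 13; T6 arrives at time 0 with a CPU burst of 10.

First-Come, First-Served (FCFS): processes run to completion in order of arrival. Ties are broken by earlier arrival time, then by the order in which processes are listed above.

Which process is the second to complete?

Schedule: | T1 0-3 | T2 3-19 | T3 19-27 | T4 27-38 | T5 38-51 | T6 51-61 |
Completion: T1=3  T2=19  T3=27  T4=38  T5=51  T6=61
Finish order: T1 → T2 → T3 → T4 → T5 → T6

T2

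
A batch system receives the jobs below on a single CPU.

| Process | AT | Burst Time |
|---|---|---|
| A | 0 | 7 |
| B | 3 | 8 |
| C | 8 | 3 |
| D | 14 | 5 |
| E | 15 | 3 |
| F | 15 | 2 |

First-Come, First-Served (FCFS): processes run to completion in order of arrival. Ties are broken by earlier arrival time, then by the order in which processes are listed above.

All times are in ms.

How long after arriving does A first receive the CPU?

0

Timeline: | A 0-7 | B 7-15 | C 15-18 | D 18-23 | E 23-26 | F 26-28 |
Completion: A=7  B=15  C=18  D=23  E=26  F=28
Turnaround (C−A): A=7  B=12  C=10  D=9  E=11  F=13
Response(A) = first start − arrival = 0 − 0 = 0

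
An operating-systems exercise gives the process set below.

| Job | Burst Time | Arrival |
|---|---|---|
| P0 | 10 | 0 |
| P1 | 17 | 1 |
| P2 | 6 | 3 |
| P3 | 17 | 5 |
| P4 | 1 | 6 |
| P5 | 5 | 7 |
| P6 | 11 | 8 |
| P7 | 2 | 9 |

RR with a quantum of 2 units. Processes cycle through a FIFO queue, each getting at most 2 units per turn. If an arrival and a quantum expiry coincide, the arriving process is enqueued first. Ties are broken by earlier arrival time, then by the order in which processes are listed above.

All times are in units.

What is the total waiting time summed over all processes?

242

Timeline: | P0 0-2 | P1 2-4 | P0 4-6 | P2 6-8 | P1 8-10 | P3 10-12 | P4 12-13 | P0 13-15 | P5 15-17 | P6 17-19 | P2 19-21 | P7 21-23 | P1 23-25 | P3 25-27 | P0 27-29 | P5 29-31 | P6 31-33 | P2 33-35 | P1 35-37 | P3 37-39 | P0 39-41 | P5 41-42 | P6 42-44 | P1 44-46 | P3 46-48 | P6 48-50 | P1 50-52 | P3 52-54 | P6 54-56 | P1 56-58 | P3 58-60 | P6 60-61 | P1 61-63 | P3 63-65 | P1 65-66 | P3 66-69 |
Completion: P0=41  P1=66  P2=35  P3=69  P4=13  P5=42  P6=61  P7=23
Waiting = turnaround − burst: P0=31, P1=48, P2=26, P3=47, P4=6, P5=30, P6=42, P7=12
Total waiting = 31 + 48 + 26 + 47 + 6 + 30 + 42 + 12 = 242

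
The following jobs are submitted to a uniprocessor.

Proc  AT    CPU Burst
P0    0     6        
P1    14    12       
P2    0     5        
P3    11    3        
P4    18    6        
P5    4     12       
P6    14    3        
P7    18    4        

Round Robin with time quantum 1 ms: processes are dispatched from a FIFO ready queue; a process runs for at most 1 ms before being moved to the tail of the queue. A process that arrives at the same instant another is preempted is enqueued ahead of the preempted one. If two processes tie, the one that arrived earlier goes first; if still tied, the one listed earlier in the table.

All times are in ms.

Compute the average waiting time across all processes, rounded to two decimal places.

16.63

Schedule: | P0 0-1 | P2 1-2 | P0 2-3 | P2 3-4 | P0 4-5 | P5 5-6 | P2 6-7 | P0 7-8 | P5 8-9 | P2 9-10 | P0 10-11 | P5 11-12 | P2 12-13 | P3 13-14 | P0 14-15 | P5 15-16 | P1 16-17 | P6 17-18 | P3 18-19 | P5 19-20 | P1 20-21 | P4 21-22 | P7 22-23 | P6 23-24 | P3 24-25 | P5 25-26 | P1 26-27 | P4 27-28 | P7 28-29 | P6 29-30 | P5 30-31 | P1 31-32 | P4 32-33 | P7 33-34 | P5 34-35 | P1 35-36 | P4 36-37 | P7 37-38 | P5 38-39 | P1 39-40 | P4 40-41 | P5 41-42 | P1 42-43 | P4 43-44 | P5 44-45 | P1 45-46 | P5 46-47 | P1 47-51 |
Completion: P0=15  P1=51  P2=13  P3=25  P4=44  P5=47  P6=30  P7=38
Turnaround (C−A): P0=15  P1=37  P2=13  P3=14  P4=26  P5=43  P6=16  P7=20
Waiting times: P0=9, P1=25, P2=8, P3=11, P4=20, P5=31, P6=13, P7=16
Average waiting = (9+25+8+11+20+31+13+16) / 8 = 133/8 = 16.63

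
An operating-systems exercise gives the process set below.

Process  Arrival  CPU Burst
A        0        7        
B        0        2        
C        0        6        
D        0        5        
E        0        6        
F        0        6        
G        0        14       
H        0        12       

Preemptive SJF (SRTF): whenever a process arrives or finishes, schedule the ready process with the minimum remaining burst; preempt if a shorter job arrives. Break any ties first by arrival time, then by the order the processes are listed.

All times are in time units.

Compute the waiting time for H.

Gantt: | B 0-2 | D 2-7 | C 7-13 | E 13-19 | F 19-25 | A 25-32 | H 32-44 | G 44-58 |
Completion: A=32  B=2  C=13  D=7  E=19  F=25  G=58  H=44
Turnaround (C−A): A=32  B=2  C=13  D=7  E=19  F=25  G=58  H=44
Waiting(H) = turnaround − burst = 44 − 12 = 32

32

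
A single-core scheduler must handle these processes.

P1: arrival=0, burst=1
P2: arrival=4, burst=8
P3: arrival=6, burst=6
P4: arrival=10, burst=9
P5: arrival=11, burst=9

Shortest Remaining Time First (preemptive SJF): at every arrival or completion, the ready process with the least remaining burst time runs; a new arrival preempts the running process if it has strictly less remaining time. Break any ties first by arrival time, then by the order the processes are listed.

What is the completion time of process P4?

27

Timeline: | P1 0-1 | idle 1-4 | P2 4-12 | P3 12-18 | P4 18-27 | P5 27-36 |
Completion: P1=1  P2=12  P3=18  P4=27  P5=36
Turnaround (C−A): P1=1  P2=8  P3=12  P4=17  P5=25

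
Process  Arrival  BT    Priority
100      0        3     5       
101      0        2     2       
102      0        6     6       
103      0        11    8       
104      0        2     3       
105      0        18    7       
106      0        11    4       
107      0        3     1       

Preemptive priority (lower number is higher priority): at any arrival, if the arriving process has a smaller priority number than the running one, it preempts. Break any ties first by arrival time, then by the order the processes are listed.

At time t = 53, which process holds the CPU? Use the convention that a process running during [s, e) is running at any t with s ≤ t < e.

103

Schedule: | 107 0-3 | 101 3-5 | 104 5-7 | 106 7-18 | 100 18-21 | 102 21-27 | 105 27-45 | 103 45-56 |
Completion: 100=21  101=5  102=27  103=56  104=7  105=45  106=18  107=3
Turnaround (C−A): 100=21  101=5  102=27  103=56  104=7  105=45  106=18  107=3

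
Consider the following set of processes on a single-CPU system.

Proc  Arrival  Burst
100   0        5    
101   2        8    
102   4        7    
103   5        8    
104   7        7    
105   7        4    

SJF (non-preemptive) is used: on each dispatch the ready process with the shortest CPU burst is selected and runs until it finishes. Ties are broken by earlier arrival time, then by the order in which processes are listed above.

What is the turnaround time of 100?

Schedule: | 100 0-5 | 102 5-12 | 105 12-16 | 104 16-23 | 101 23-31 | 103 31-39 |
Completion: 100=5  101=31  102=12  103=39  104=23  105=16
Turnaround (C−A): 100=5  101=29  102=8  103=34  104=16  105=9
Turnaround(100) = completion − arrival = 5 − 0 = 5

5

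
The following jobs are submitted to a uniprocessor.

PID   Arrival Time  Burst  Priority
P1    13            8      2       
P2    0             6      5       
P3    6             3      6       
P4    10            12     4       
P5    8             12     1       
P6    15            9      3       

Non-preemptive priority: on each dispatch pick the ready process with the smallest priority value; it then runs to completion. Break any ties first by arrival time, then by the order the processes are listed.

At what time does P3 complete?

Gantt: | P2 0-6 | P3 6-9 | P5 9-21 | P1 21-29 | P6 29-38 | P4 38-50 |
Completion: P1=29  P2=6  P3=9  P4=50  P5=21  P6=38
Turnaround (C−A): P1=16  P2=6  P3=3  P4=40  P5=13  P6=23

9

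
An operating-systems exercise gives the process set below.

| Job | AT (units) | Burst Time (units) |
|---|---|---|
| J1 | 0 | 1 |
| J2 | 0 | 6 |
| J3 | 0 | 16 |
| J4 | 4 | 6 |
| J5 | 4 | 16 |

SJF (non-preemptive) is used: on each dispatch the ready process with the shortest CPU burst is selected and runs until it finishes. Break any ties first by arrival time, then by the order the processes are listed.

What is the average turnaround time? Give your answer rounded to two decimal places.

Schedule: | J1 0-1 | J2 1-7 | J4 7-13 | J3 13-29 | J5 29-45 |
Completion: J1=1  J2=7  J3=29  J4=13  J5=45
Turnaround (C−A): J1=1  J2=7  J3=29  J4=9  J5=41
Turnaround times: J1=1, J2=7, J3=29, J4=9, J5=41
Average turnaround = (1+7+29+9+41) / 5 = 87/5 = 17.40

17.40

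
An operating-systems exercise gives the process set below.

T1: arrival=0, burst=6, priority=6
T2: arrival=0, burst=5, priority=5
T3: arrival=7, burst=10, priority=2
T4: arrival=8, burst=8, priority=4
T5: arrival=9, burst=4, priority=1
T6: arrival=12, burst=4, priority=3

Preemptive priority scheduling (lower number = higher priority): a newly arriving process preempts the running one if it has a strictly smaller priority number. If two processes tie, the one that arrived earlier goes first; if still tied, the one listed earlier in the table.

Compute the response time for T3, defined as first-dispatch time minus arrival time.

Timeline: | T2 0-5 | T1 5-7 | T3 7-9 | T5 9-13 | T3 13-21 | T6 21-25 | T4 25-33 | T1 33-37 |
Completion: T1=37  T2=5  T3=21  T4=33  T5=13  T6=25
Response(T3) = first start − arrival = 7 − 7 = 0

0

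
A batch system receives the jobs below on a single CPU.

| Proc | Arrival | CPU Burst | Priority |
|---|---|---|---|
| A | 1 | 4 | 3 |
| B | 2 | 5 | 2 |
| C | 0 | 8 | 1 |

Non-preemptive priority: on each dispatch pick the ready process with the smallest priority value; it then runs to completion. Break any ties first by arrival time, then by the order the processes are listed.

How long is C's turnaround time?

8

Schedule: | C 0-8 | B 8-13 | A 13-17 |
Completion: A=17  B=13  C=8
Turnaround (C−A): A=16  B=11  C=8
Turnaround(C) = completion − arrival = 8 − 0 = 8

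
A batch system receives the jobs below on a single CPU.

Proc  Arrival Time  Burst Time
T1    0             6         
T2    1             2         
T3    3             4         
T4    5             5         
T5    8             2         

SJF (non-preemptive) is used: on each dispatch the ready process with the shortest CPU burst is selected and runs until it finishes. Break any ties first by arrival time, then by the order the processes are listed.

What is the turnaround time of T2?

Schedule: | T1 0-6 | T2 6-8 | T5 8-10 | T3 10-14 | T4 14-19 |
Completion: T1=6  T2=8  T3=14  T4=19  T5=10
Turnaround (C−A): T1=6  T2=7  T3=11  T4=14  T5=2
Turnaround(T2) = completion − arrival = 8 − 1 = 7

7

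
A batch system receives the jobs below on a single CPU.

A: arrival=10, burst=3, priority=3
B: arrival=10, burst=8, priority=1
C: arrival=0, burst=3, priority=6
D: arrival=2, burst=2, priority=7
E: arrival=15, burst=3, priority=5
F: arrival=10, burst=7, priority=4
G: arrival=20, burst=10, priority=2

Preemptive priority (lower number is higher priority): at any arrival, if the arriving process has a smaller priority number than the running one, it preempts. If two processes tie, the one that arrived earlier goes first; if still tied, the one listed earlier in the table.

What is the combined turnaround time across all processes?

Gantt: | C 0-3 | D 3-5 | idle 5-10 | B 10-18 | A 18-20 | G 20-30 | A 30-31 | F 31-38 | E 38-41 |
Completion: A=31  B=18  C=3  D=5  E=41  F=38  G=30
Turnaround (C−A): A=21  B=8  C=3  D=3  E=26  F=28  G=10
Turnaround = completion − arrival: A=21, B=8, C=3, D=3, E=26, F=28, G=10
Total turnaround = 21 + 8 + 3 + 3 + 26 + 28 + 10 = 99

99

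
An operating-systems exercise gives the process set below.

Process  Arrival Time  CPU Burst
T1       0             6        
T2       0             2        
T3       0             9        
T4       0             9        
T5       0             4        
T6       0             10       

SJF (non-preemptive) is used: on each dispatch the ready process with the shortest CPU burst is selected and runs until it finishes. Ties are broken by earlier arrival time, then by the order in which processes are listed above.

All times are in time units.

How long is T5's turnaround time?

Schedule: | T2 0-2 | T5 2-6 | T1 6-12 | T3 12-21 | T4 21-30 | T6 30-40 |
Completion: T1=12  T2=2  T3=21  T4=30  T5=6  T6=40
Turnaround(T5) = completion − arrival = 6 − 0 = 6

6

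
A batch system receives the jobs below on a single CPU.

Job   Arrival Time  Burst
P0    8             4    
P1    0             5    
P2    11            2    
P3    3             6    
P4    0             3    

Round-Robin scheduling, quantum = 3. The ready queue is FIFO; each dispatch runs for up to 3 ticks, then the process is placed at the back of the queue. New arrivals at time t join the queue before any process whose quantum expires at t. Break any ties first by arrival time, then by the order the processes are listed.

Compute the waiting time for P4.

3

Gantt: | P1 0-3 | P4 3-6 | P3 6-9 | P1 9-11 | P0 11-14 | P3 14-17 | P2 17-19 | P0 19-20 |
Completion: P0=20  P1=11  P2=19  P3=17  P4=6
Turnaround (C−A): P0=12  P1=11  P2=8  P3=14  P4=6
Waiting(P4) = turnaround − burst = 6 − 3 = 3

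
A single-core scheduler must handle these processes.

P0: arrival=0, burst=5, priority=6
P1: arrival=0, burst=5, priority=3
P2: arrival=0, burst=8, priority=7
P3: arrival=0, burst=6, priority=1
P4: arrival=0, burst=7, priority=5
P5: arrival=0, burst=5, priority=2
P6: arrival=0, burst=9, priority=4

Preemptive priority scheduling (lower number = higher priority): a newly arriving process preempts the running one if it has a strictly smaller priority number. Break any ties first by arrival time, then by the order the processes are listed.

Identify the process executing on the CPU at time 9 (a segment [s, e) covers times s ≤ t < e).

Schedule: | P3 0-6 | P5 6-11 | P1 11-16 | P6 16-25 | P4 25-32 | P0 32-37 | P2 37-45 |
Completion: P0=37  P1=16  P2=45  P3=6  P4=32  P5=11  P6=25

P5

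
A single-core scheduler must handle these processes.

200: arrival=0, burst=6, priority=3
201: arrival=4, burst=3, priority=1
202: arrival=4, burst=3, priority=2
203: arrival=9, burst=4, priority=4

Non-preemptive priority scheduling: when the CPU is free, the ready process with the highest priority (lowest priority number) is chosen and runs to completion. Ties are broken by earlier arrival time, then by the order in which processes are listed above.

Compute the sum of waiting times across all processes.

10

Schedule: | 200 0-6 | 201 6-9 | 202 9-12 | 203 12-16 |
Completion: 200=6  201=9  202=12  203=16
Turnaround (C−A): 200=6  201=5  202=8  203=7
Waiting = turnaround − burst: 200=0, 201=2, 202=5, 203=3
Total waiting = 0 + 2 + 5 + 3 = 10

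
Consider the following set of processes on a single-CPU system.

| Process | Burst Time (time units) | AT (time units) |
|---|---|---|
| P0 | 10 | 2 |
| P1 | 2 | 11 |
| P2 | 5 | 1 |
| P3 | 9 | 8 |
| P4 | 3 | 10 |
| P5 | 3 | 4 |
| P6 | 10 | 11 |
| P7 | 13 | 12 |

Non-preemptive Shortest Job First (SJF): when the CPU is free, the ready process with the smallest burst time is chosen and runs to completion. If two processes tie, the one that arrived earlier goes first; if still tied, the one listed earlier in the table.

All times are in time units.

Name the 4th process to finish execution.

Schedule: | idle 0-1 | P2 1-6 | P5 6-9 | P3 9-18 | P1 18-20 | P4 20-23 | P0 23-33 | P6 33-43 | P7 43-56 |
Completion: P0=33  P1=20  P2=6  P3=18  P4=23  P5=9  P6=43  P7=56
Turnaround (C−A): P0=31  P1=9  P2=5  P3=10  P4=13  P5=5  P6=32  P7=44
Finish order: P2 → P5 → P3 → P1 → P4 → P0 → P6 → P7

P1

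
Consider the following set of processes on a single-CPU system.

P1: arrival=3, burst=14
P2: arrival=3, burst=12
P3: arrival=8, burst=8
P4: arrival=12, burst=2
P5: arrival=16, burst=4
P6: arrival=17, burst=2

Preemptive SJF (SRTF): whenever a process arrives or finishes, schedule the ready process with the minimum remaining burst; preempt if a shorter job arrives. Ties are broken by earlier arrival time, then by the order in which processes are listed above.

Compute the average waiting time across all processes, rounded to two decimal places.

8.00

Schedule: | idle 0-3 | P2 3-12 | P4 12-14 | P2 14-17 | P6 17-19 | P5 19-23 | P3 23-31 | P1 31-45 |
Completion: P1=45  P2=17  P3=31  P4=14  P5=23  P6=19
Turnaround (C−A): P1=42  P2=14  P3=23  P4=2  P5=7  P6=2
Waiting times: P1=28, P2=2, P3=15, P4=0, P5=3, P6=0
Average waiting = (28+2+15+0+3+0) / 6 = 48/6 = 8.00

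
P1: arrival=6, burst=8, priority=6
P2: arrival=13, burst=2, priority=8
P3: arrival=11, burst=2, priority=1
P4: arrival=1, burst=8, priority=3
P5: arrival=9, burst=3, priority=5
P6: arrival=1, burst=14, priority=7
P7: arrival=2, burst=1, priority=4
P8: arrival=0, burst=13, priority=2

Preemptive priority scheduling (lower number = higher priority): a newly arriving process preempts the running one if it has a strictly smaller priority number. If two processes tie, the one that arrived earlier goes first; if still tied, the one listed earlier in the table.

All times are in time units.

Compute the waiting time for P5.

15

Schedule: | P8 0-11 | P3 11-13 | P8 13-15 | P4 15-23 | P7 23-24 | P5 24-27 | P1 27-35 | P6 35-49 | P2 49-51 |
Completion: P1=35  P2=51  P3=13  P4=23  P5=27  P6=49  P7=24  P8=15
Turnaround (C−A): P1=29  P2=38  P3=2  P4=22  P5=18  P6=48  P7=22  P8=15
Waiting(P5) = turnaround − burst = 18 − 3 = 15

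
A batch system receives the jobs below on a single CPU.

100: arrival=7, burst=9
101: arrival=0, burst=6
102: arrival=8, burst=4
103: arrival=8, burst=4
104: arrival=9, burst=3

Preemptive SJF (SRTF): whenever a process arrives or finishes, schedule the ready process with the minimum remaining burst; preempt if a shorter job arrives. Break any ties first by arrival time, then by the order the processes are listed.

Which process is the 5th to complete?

Gantt: | 101 0-6 | idle 6-7 | 100 7-8 | 102 8-12 | 104 12-15 | 103 15-19 | 100 19-27 |
Completion: 100=27  101=6  102=12  103=19  104=15
Finish order: 101 → 102 → 104 → 103 → 100

100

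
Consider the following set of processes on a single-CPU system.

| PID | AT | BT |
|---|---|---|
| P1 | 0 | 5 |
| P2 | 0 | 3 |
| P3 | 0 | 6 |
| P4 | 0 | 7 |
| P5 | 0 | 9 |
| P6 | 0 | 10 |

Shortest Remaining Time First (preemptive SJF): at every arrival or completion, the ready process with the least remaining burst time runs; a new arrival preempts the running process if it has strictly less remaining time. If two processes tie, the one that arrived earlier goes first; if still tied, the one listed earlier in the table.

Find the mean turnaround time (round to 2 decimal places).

19.33

Gantt: | P2 0-3 | P1 3-8 | P3 8-14 | P4 14-21 | P5 21-30 | P6 30-40 |
Completion: P1=8  P2=3  P3=14  P4=21  P5=30  P6=40
Turnaround (C−A): P1=8  P2=3  P3=14  P4=21  P5=30  P6=40
Turnaround times: P1=8, P2=3, P3=14, P4=21, P5=30, P6=40
Average turnaround = (8+3+14+21+30+40) / 6 = 116/6 = 19.33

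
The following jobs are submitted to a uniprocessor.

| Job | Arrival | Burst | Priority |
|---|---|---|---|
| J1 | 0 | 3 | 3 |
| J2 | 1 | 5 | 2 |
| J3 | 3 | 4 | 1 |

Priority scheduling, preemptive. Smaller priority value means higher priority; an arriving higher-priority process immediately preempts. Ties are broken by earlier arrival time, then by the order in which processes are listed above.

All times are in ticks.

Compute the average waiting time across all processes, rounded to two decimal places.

Gantt: | J1 0-1 | J2 1-3 | J3 3-7 | J2 7-10 | J1 10-12 |
Completion: J1=12  J2=10  J3=7
Waiting times: J1=9, J2=4, J3=0
Average waiting = (9+4+0) / 3 = 13/3 = 4.33

4.33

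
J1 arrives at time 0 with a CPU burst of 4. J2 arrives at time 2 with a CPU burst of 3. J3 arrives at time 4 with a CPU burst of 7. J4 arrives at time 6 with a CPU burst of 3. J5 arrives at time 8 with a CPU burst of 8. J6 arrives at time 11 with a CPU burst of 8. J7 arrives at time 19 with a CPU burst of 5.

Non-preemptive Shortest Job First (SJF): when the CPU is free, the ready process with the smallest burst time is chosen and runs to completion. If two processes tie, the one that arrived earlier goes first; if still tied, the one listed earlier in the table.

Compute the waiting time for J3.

Timeline: | J1 0-4 | J2 4-7 | J4 7-10 | J3 10-17 | J5 17-25 | J7 25-30 | J6 30-38 |
Completion: J1=4  J2=7  J3=17  J4=10  J5=25  J6=38  J7=30
Turnaround (C−A): J1=4  J2=5  J3=13  J4=4  J5=17  J6=27  J7=11
Waiting(J3) = turnaround − burst = 13 − 7 = 6

6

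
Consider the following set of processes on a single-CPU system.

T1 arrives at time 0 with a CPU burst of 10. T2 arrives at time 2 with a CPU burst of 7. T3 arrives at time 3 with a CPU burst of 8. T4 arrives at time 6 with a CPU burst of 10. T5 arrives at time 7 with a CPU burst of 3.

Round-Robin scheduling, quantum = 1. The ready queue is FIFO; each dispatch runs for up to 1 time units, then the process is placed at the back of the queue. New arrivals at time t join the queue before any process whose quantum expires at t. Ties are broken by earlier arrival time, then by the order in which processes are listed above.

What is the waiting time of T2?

Schedule: | T1 0-2 | T2 2-3 | T1 3-4 | T3 4-5 | T2 5-6 | T1 6-7 | T3 7-8 | T4 8-9 | T2 9-10 | T5 10-11 | T1 11-12 | T3 12-13 | T4 13-14 | T2 14-15 | T5 15-16 | T1 16-17 | T3 17-18 | T4 18-19 | T2 19-20 | T5 20-21 | T1 21-22 | T3 22-23 | T4 23-24 | T2 24-25 | T1 25-26 | T3 26-27 | T4 27-28 | T2 28-29 | T1 29-30 | T3 30-31 | T4 31-32 | T1 32-33 | T3 33-34 | T4 34-38 |
Completion: T1=33  T2=29  T3=34  T4=38  T5=21
Waiting(T2) = turnaround − burst = 27 − 7 = 20

20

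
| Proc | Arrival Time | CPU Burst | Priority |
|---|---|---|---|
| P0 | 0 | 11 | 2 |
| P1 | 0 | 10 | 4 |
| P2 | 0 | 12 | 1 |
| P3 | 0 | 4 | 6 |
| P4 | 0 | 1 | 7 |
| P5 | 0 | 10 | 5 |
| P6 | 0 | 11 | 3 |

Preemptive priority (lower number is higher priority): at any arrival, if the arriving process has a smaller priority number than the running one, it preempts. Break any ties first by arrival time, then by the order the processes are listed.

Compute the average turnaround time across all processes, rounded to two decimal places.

Schedule: | P2 0-12 | P0 12-23 | P6 23-34 | P1 34-44 | P5 44-54 | P3 54-58 | P4 58-59 |
Completion: P0=23  P1=44  P2=12  P3=58  P4=59  P5=54  P6=34
Turnaround times: P0=23, P1=44, P2=12, P3=58, P4=59, P5=54, P6=34
Average turnaround = (23+44+12+58+59+54+34) / 7 = 284/7 = 40.57

40.57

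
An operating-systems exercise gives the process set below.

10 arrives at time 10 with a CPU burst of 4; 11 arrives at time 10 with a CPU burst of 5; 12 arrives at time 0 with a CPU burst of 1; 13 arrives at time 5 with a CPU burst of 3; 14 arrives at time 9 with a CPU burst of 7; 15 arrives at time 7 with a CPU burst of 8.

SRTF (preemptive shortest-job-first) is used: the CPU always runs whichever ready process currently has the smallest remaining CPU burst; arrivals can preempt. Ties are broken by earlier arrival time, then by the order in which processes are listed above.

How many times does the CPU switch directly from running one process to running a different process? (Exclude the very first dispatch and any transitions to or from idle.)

Gantt: | 12 0-1 | idle 1-5 | 13 5-8 | 15 8-10 | 10 10-14 | 11 14-19 | 15 19-25 | 14 25-32 |
Completion: 10=14  11=19  12=1  13=8  14=32  15=25
Turnaround (C−A): 10=4  11=9  12=1  13=3  14=23  15=18

5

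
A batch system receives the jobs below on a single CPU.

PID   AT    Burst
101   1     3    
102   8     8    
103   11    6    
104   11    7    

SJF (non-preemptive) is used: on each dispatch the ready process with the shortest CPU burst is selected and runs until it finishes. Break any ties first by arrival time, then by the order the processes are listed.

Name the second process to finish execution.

Gantt: | idle 0-1 | 101 1-4 | idle 4-8 | 102 8-16 | 103 16-22 | 104 22-29 |
Completion: 101=4  102=16  103=22  104=29
Finish order: 101 → 102 → 103 → 104

102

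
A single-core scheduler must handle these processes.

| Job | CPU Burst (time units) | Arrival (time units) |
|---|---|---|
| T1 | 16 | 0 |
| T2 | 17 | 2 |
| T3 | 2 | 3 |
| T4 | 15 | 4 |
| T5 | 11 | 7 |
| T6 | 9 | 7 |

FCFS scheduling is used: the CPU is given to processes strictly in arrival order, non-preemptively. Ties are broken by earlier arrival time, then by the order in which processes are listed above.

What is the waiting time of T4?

Gantt: | T1 0-16 | T2 16-33 | T3 33-35 | T4 35-50 | T5 50-61 | T6 61-70 |
Completion: T1=16  T2=33  T3=35  T4=50  T5=61  T6=70
Turnaround (C−A): T1=16  T2=31  T3=32  T4=46  T5=54  T6=63
Waiting(T4) = turnaround − burst = 46 − 15 = 31

31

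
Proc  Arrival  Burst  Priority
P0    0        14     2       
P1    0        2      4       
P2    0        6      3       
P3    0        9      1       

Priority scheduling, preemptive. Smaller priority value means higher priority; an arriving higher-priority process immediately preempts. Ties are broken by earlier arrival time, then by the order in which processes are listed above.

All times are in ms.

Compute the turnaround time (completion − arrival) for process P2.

Timeline: | P3 0-9 | P0 9-23 | P2 23-29 | P1 29-31 |
Completion: P0=23  P1=31  P2=29  P3=9
Turnaround(P2) = completion − arrival = 29 − 0 = 29

29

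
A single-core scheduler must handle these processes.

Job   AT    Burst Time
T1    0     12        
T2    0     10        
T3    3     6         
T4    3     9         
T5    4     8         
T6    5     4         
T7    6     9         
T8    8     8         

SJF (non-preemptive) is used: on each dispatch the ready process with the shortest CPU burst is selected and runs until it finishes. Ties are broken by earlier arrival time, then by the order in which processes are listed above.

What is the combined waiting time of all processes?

Timeline: | T2 0-10 | T6 10-14 | T3 14-20 | T5 20-28 | T8 28-36 | T4 36-45 | T7 45-54 | T1 54-66 |
Completion: T1=66  T2=10  T3=20  T4=45  T5=28  T6=14  T7=54  T8=36
Waiting = turnaround − burst: T1=54, T2=0, T3=11, T4=33, T5=16, T6=5, T7=39, T8=20
Total waiting = 54 + 0 + 11 + 33 + 16 + 5 + 39 + 20 = 178

178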